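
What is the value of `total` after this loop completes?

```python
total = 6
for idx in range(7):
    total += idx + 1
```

Start at 6, add 1 to 7 = 34
`total` takes the values: 6 → 7 → 9 → 12 → 16 → 21 → 27 → 34

Answer: 34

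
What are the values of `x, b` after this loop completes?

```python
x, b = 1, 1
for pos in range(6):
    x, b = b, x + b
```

Fibonacci: after 6 iterations
`x, b` takes the values: (1, 1) → (1, 2) → (2, 3) → (3, 5) → (5, 8) → (8, 13) → (13, 21)

Answer: 13, 21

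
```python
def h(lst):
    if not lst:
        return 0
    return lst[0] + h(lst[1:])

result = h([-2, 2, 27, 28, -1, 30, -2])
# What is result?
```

(-2) + 2 + 27 + 28 + (-1) + 30 + (-2) + 0 = 82

Answer: 82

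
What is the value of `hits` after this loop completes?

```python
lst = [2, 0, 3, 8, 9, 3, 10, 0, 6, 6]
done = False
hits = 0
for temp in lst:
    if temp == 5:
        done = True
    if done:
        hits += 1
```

Count elements after first 5 in [2, 0, 3, 8, 9, 3, 10, 0, 6, 6]
`hits` takes the values: 0

Answer: 0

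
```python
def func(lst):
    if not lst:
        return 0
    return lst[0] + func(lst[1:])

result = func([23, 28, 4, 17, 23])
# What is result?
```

23 + 28 + 4 + 17 + 23 + 0 = 95

Answer: 95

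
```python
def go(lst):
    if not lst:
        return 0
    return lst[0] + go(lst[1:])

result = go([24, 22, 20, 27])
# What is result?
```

24 + 22 + 20 + 27 + 0 = 93

Answer: 93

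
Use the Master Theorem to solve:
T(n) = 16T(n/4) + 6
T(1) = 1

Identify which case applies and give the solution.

a=16, b=4, f(n)=6. log_4(16) = 2. Since c=0 < 2, Case 1 applies: T(n) = Θ(n^log_b(a)) = O(n^2).

Answer: O(n^2) - Case 1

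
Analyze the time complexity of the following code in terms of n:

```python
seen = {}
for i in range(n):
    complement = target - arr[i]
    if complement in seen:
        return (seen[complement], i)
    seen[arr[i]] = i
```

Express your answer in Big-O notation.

This is Two sum with hash map. Time complexity: O(n).

Answer: O(n)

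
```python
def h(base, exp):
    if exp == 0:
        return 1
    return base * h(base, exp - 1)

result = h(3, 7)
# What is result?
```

h(3, 7) = 3 * 3 * 3 * 3 * 3 * 3 * 3 = 2187

Answer: 2187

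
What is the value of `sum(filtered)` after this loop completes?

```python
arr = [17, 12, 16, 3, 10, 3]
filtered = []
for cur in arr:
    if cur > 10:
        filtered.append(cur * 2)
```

Sum of doubled values > 10
`filtered` takes the values: [] → [34] → [34, 24] → [34, 24, 32]
So `sum(filtered)` = 90

Answer: 90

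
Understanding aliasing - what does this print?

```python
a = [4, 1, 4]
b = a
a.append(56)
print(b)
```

Key concept: basic list aliasing.
Step by step:
`a = [4, 1, 4]` → a = [4, 1, 4]
`b = a` → b = [4, 1, 4] (same object as a)
`a.append(56)` → a = [4, 1, 4, 56] (same object as b); b = [4, 1, 4, 56] (same object as a)
`print(b)` → prints [4, 1, 4, 56]

Answer: [4, 1, 4, 56]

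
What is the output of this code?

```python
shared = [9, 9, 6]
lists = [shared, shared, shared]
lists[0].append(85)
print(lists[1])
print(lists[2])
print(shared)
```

Key concept: list of same reference.
Step by step:
`shared = [9, 9, 6]` → shared = [9, 9, 6]
`lists = [shared, shared, shared]` → lists = [[9, 9, 6], [9, 9, 6], [9, 9, 6]]
`lists[0].append(85)` → shared = [9, 9, 6, 85]; lists = [[9, 9, 6, 85], [9, 9, 6, 85], [9, 9, 6, 85]]
`print(lists[1])` → prints [9, 9, 6, 85]
`print(lists[2])` → prints [9, 9, 6, 85]
`print(shared)` → prints [9, 9, 6, 85]

Answer:
[9, 9, 6, 85]
[9, 9, 6, 85]
[9, 9, 6, 85]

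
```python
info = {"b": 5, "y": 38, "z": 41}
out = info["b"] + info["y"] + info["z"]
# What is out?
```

Trace:
`info = {"b": 5, "y": 38, "z": 41}` → info = {'b': 5, 'y': 38, 'z': 41}
`out = info["b"] + info["y"] + info["z"]` → out = 84
So out = 84

Answer: 84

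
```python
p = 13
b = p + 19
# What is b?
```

Trace:
`p = 13` → p = 13
`b = p + 19` → b = 32
So b = 32

Answer: 32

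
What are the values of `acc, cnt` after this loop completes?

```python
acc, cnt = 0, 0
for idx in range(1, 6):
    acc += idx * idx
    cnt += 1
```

Sum of squares and count
`acc, cnt` takes the values: (0, 0) → (1, 0) → (1, 1) → (5, 1) → (5, 2) → (14, 2) → (14, 3) → (30, 3) → (30, 4) → (55, 4) → (55, 5)

Answer: 55, 5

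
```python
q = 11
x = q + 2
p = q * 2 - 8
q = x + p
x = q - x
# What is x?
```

Trace:
`q = 11` → q = 11
`x = q + 2` → x = 13
`p = q * 2 - 8` → p = 14
`q = x + p` → q = 27
`x = q - x` → x = 14
So x = 14

Answer: 14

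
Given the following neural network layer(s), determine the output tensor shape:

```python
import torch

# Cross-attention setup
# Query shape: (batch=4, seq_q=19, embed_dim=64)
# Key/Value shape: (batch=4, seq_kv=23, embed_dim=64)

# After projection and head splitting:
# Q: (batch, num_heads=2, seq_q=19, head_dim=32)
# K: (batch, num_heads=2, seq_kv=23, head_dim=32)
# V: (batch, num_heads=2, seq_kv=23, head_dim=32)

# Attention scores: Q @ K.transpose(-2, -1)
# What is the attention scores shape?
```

Input: (4, 19, 64) -> Output: (4, 2, 19, 23)

Answer: (4, 2, 19, 23)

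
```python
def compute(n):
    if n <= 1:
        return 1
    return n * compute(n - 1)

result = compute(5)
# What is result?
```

compute(5) = 5 * 4 * 3 * 2 * 1 = 120

Answer: 120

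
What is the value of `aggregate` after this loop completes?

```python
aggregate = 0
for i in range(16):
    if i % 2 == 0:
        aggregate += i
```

Sum of even numbers 0 to 15
`aggregate` takes the values: 0 → 2 → 6 → 12 → 20 → 30 → 42 → 56

Answer: 56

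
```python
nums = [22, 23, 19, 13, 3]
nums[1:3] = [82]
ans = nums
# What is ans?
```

Trace:
`nums = [22, 23, 19, 13, 3]` → nums = [22, 23, 19, 13, 3]
`nums[1:3] = [82]` → nums = [22, 82, 13, 3]
`ans = nums` → ans = [22, 82, 13, 3]
So ans = [22, 82, 13, 3]

Answer: [22, 82, 13, 3]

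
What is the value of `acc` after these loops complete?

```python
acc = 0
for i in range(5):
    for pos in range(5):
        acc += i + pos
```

Sum of all i+pos for i,pos in 5x5
`acc` takes the values: 0 → 1 → 3 → 6 → 10 → 11 → 13 → 16 → 20 → 25 → 27 → 30 → 34 → 39 → 45 → 48 → 52 → 57 → 63 → 70 → 74 → 79 → 85 → 92 → 100

Answer: 100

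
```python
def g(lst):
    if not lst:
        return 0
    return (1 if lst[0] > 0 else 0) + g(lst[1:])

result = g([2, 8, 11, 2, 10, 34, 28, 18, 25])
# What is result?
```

Count of positive elements in [2, 8, 11, 2, 10, 34, 28, 18, 25] = 9

Answer: 9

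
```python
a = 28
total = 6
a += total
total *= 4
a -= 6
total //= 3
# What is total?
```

Trace:
`a = 28` → a = 28
`total = 6` → total = 6
`a += total` → a = 34
`total *= 4` → total = 24
`a -= 6` → a = 28
`total //= 3` → total = 8
So total = 8

Answer: 8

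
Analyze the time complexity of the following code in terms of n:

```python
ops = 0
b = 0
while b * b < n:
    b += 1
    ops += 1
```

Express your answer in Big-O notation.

Each loop level contributes: √n. Multiplying the contributions gives O(√n).

Answer: O(√n)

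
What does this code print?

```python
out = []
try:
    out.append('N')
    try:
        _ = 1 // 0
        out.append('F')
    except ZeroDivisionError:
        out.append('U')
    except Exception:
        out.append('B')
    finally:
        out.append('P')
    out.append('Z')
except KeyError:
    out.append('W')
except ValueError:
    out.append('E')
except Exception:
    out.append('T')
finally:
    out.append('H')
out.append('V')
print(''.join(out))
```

Execution trace: 'N' (try body) → 'U' (inner except ZeroDivisionError) → 'P' (inner finally) → 'Z' (try body, no exception) → 'H' (finally) → 'V' (after the try/except). Output: NUPZHV

Answer: NUPZHV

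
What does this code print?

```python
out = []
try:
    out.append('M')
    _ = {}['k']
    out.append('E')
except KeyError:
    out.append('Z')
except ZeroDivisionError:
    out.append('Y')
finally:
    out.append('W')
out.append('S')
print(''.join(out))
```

Execution trace: 'M' (try body) → 'Z' (except KeyError) → 'W' (finally) → 'S' (after the try/except). Output: MZWS

Answer: MZWS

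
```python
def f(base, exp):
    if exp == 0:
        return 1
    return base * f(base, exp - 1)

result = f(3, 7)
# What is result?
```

f(3, 7) = 3 * 3 * 3 * 3 * 3 * 3 * 3 = 2187

Answer: 2187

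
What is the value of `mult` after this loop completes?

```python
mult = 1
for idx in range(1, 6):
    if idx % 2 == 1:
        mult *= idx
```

Product of odd numbers 1 to 5
`mult` takes the values: 1 → 3 → 15

Answer: 15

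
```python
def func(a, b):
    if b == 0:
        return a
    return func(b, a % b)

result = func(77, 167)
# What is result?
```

func(77, 167) -> func(167, 77) -> func(77, 13) -> func(13, 12) -> func(12, 1) -> func(1, 0) -> 1

Answer: 1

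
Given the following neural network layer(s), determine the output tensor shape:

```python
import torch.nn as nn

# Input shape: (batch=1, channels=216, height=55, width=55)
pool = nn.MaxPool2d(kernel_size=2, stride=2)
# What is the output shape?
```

Input: (1, 216, 55, 55) -> Output: (1, 216, 27, 27)

Answer: (1, 216, 27, 27)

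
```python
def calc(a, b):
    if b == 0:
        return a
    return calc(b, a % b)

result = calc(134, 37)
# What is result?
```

calc(134, 37) -> calc(37, 23) -> calc(23, 14) -> calc(14, 9) -> calc(9, 5) -> calc(5, 4) -> calc(4, 1) -> calc(1, 0) -> 1

Answer: 1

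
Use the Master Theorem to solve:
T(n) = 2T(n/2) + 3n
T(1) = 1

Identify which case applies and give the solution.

a=2, b=2, f(n)=3n. log_2(2) = 1. Since c=1 = 1, Case 2 applies: T(n) = Θ(n^log_b(a) · log n) = O(n log n).

Answer: O(n log n) - Case 2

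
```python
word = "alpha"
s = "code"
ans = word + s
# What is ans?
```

Trace:
`word = "alpha"` → word = 'alpha'
`s = "code"` → s = 'code'
`ans = word + s` → ans = 'alphacode'
So ans = 'alphacode'

Answer: 'alphacode'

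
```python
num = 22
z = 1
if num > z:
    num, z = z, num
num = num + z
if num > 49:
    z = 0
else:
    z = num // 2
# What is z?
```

Trace:
`num = 22` → num = 22
`z = 1` → z = 1
`if num > z: ...` → num > z is True → num = 1; z = 22
`num = num + z` → num = 23
`if num > 49: ...` → num > 49 is False, take else branch → z = 11
So z = 11

Answer: 11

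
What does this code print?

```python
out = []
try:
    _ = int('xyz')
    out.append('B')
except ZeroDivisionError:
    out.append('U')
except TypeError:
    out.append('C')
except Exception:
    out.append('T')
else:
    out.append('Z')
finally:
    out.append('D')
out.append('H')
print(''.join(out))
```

Execution trace: 'T' (except Exception) → 'D' (finally) → 'H' (after the try/except). Output: TDH

Answer: TDH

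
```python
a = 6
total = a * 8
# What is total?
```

Trace:
`a = 6` → a = 6
`total = a * 8` → total = 48
So total = 48

Answer: 48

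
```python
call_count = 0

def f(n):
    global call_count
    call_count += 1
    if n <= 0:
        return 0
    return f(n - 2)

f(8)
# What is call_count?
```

Linear recursion stepping by 2: 5 calls from n=8 down to ≤0.

Answer: 5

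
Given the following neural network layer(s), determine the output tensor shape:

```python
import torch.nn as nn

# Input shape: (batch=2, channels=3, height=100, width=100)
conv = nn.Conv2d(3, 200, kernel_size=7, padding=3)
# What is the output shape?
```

Input: (2, 3, 100, 100) -> Output: (2, 200, 100, 100)

Answer: (2, 200, 100, 100)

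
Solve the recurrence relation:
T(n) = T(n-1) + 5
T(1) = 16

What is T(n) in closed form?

Unrolling: T(n) = T(1) + 5·(n-1) = 16 + 5(n-1) = 5n + 11.

Answer: T(n) = 5n + 11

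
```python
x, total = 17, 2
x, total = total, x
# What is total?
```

Trace:
`x, total = 17, 2` → x = 17; total = 2
`x, total = total, x` → x = 2; total = 17
So total = 17

Answer: 17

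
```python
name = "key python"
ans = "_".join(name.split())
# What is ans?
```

Trace:
`name = "key python"` → name = 'key python'
`ans = "_".join(name.split())` → ans = 'key_python'
So ans = 'key_python'

Answer: 'key_python'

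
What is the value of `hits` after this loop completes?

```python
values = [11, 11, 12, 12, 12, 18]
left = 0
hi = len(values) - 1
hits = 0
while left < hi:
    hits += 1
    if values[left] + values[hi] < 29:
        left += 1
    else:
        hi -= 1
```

Steps to find pair summing to 29
`hits` takes the values: 0 → 1 → 2 → 3 → 4 → 5

Answer: 5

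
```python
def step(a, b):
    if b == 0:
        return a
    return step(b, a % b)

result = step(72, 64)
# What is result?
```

step(72, 64) -> step(64, 8) -> step(8, 0) -> 8

Answer: 8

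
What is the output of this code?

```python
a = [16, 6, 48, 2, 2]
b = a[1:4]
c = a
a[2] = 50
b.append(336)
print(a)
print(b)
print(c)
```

Key concept: slice vs alias.
Step by step:
`a = [16, 6, 48, 2, 2]` → a = [16, 6, 48, 2, 2]
`b = a[1:4]` → b = [6, 48, 2]
`c = a` → c = [16, 6, 48, 2, 2] (same object as a)
`a[2] = 50` → a = [16, 6, 50, 2, 2] (same object as c); c = [16, 6, 50, 2, 2] (same object as a)
`b.append(336)` → b = [6, 48, 2, 336]
`print(a)` → prints [16, 6, 50, 2, 2]
`print(b)` → prints [6, 48, 2, 336]
`print(c)` → prints [16, 6, 50, 2, 2]

Answer:
[16, 6, 50, 2, 2]
[6, 48, 2, 336]
[16, 6, 50, 2, 2]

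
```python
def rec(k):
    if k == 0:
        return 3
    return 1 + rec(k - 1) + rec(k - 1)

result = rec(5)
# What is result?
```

rec(k) = 1 + 2·rec(k-1), rec(0)=3. Closed form: (3+1)·2^5 - 1 = 127.

Answer: 127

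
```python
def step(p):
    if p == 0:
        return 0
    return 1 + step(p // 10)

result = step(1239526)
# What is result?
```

Count of digits of 1239526: 7

Answer: 7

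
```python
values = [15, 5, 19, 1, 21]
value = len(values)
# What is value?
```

Trace:
`values = [15, 5, 19, 1, 21]` → values = [15, 5, 19, 1, 21]
`value = len(values)` → value = 5
So value = 5

Answer: 5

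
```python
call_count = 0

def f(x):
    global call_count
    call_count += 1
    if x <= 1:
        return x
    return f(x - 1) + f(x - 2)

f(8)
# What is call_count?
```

Calls(x) = 1 + Calls(x-1) + Calls(x-2); Calls(0)=Calls(1)=1. For x=8 this gives 67.

Answer: 67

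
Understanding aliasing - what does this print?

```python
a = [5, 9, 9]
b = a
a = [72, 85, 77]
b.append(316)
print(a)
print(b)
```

Key concept: rebinding vs mutation: a is rebound to a new list, b still points at the original.
Step by step:
`a = [5, 9, 9]` → a = [5, 9, 9]
`b = a` → b = [5, 9, 9] (same object as a)
`a = [72, 85, 77]` → a = [72, 85, 77]
`b.append(316)` → b = [5, 9, 9, 316]
`print(a)` → prints [72, 85, 77]
`print(b)` → prints [5, 9, 9, 316]

Answer:
[72, 85, 77]
[5, 9, 9, 316]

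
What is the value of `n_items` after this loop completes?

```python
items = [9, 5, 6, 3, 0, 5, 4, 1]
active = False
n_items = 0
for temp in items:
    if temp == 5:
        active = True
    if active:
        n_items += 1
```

Count elements after first 5 in [9, 5, 6, 3, 0, 5, 4, 1]
`n_items` takes the values: 0 → 1 → 2 → 3 → 4 → 5 → 6 → 7

Answer: 7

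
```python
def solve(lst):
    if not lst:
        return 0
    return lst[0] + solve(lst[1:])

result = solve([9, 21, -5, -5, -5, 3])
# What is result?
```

9 + 21 + (-5) + (-5) + (-5) + 3 + 0 = 18

Answer: 18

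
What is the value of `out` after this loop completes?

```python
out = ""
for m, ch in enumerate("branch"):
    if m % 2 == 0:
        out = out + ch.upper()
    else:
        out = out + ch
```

Uppercase even positions in 'branch'
`out` takes the values: "" → "B" → "Br" → "BrA" → "BrAn" → "BrAnC" → "BrAnCh"

Answer: "BrAnCh"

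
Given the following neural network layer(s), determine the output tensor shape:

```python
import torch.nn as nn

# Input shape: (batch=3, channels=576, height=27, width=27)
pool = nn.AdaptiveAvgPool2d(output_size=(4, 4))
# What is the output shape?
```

Input: (3, 576, 27, 27) -> Output: (3, 576, 4, 4)

Answer: (3, 576, 4, 4)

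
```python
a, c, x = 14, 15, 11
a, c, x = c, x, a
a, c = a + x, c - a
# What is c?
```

Trace:
`a, c, x = 14, 15, 11` → a = 14; c = 15; x = 11
`a, c, x = c, x, a` → a = 15; c = 11; x = 14
`a, c = a + x, c - a` → a = 29; c = -4
So c = -4

Answer: -4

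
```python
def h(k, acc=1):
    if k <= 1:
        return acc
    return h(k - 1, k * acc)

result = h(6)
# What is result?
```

Accumulator trace (n, acc): (6, 1) -> (5, 6) -> (4, 30) -> (3, 120) -> (2, 360) -> (1, 720) -> return 720

Answer: 720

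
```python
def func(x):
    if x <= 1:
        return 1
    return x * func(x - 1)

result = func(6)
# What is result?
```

func(6) = 6 * 5 * 4 * 3 * 2 * 1 = 720

Answer: 720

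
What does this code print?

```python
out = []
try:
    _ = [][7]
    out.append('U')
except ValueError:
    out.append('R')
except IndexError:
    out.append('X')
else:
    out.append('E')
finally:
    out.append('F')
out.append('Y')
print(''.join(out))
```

Execution trace: 'X' (except IndexError) → 'F' (finally) → 'Y' (after the try/except). Output: XFY

Answer: XFY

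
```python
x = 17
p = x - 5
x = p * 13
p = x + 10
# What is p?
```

Trace:
`x = 17` → x = 17
`p = x - 5` → p = 12
`x = p * 13` → x = 156
`p = x + 10` → p = 166
So p = 166

Answer: 166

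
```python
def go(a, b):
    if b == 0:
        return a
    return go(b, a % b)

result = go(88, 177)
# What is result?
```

go(88, 177) -> go(177, 88) -> go(88, 1) -> go(1, 0) -> 1

Answer: 1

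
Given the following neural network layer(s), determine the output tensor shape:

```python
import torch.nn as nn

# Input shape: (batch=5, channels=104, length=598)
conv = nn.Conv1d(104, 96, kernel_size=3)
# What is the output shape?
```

Input: (5, 104, 598) -> Output: (5, 96, 596)

Answer: (5, 96, 596)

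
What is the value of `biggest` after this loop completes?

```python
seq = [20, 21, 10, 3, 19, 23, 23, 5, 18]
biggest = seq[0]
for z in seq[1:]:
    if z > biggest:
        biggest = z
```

Maximum of [20, 21, 10, 3, 19, 23, 23, 5, 18]
`biggest` takes the values: 20 → 21 → 23

Answer: 23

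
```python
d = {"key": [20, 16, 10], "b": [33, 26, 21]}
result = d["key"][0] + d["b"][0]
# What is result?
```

Trace:
`d = {"key": [20, 16, 10], "b": [33, 26, 21]}` → d = {'key': [20, 16, 10], 'b': [33, 26, 21]}
`result = d["key"][0] + d["b"][0]` → result = 53
So result = 53

Answer: 53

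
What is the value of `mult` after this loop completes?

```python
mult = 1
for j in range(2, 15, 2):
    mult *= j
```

Product of even numbers 2 to 14
`mult` takes the values: 1 → 2 → 8 → 48 → 384 → 3840 → 46080 → 645120

Answer: 645120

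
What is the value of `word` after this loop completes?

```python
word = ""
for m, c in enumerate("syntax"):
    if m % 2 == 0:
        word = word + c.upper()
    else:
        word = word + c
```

Uppercase even positions in 'syntax'
`word` takes the values: "" → "S" → "Sy" → "SyN" → "SyNt" → "SyNtA" → "SyNtAx"

Answer: "SyNtAx"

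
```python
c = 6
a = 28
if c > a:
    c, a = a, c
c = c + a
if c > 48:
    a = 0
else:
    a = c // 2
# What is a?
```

Trace:
`c = 6` → c = 6
`a = 28` → a = 28
`if c > a: ...` → c > a is False → no variable changes
`c = c + a` → c = 34
`if c > 48: ...` → c > 48 is False, take else branch → a = 17
So a = 17

Answer: 17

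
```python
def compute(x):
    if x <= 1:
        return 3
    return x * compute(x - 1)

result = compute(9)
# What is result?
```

compute(9) = 9 * 8 * 7 * 6 * 5 * 4 * 3 * 2 * 3 = 1088640

Answer: 1088640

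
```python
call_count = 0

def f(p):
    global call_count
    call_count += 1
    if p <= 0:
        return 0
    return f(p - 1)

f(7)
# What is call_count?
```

Linear recursion stepping by 1: 8 calls from p=7 down to ≤0.

Answer: 8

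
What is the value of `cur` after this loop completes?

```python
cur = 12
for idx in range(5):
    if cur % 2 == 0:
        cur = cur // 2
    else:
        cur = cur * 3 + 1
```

Collatz-style transformation from 12
`cur` takes the values: 12 → 6 → 3 → 10 → 5 → 16

Answer: 16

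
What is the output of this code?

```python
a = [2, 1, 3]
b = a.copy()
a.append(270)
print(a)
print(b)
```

Key concept: list.copy() creates independent copy.
Step by step:
`a = [2, 1, 3]` → a = [2, 1, 3]
`b = a.copy()` → b = [2, 1, 3]
`a.append(270)` → a = [2, 1, 3, 270]
`print(a)` → prints [2, 1, 3, 270]
`print(b)` → prints [2, 1, 3]

Answer:
[2, 1, 3, 270]
[2, 1, 3]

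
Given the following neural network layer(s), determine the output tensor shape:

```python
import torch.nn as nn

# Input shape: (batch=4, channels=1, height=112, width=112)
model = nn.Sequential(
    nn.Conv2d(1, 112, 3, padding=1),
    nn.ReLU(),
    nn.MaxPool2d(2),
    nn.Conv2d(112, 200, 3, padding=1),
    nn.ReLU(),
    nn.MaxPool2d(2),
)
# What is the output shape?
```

Input: (4, 1, 112, 112) -> after first Conv2d: (4, 112, 112, 112) -> after first MaxPool2d: (4, 112, 56, 56) -> after second Conv2d: (4, 200, 56, 56) -> Output: (4, 200, 28, 28)

Answer: (4, 200, 28, 28)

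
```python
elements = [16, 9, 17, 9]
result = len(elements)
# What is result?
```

Trace:
`elements = [16, 9, 17, 9]` → elements = [16, 9, 17, 9]
`result = len(elements)` → result = 4
So result = 4

Answer: 4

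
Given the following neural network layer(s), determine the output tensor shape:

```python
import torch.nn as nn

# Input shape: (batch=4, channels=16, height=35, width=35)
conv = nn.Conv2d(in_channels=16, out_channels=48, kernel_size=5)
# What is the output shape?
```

Input: (4, 16, 35, 35) -> Output: (4, 48, 31, 31)

Answer: (4, 48, 31, 31)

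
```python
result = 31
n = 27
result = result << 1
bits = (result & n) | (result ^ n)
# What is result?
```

Trace:
`result = 31` → result = 31
`n = 27` → n = 27
`result = result << 1` → result = 62
`bits = (result & n) | (result ^ n)` → bits = 63
So result = 62

Answer: 62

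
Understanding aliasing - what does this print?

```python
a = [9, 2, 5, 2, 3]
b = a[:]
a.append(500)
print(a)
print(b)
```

Key concept: slice [:] creates copy.
Step by step:
`a = [9, 2, 5, 2, 3]` → a = [9, 2, 5, 2, 3]
`b = a[:]` → b = [9, 2, 5, 2, 3]
`a.append(500)` → a = [9, 2, 5, 2, 3, 500]
`print(a)` → prints [9, 2, 5, 2, 3, 500]
`print(b)` → prints [9, 2, 5, 2, 3]

Answer:
[9, 2, 5, 2, 3, 500]
[9, 2, 5, 2, 3]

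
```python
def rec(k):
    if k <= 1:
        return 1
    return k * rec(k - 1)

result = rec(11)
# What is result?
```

rec(11) = 11 * 10 * 9 * 8 * 7 * 6 * 5 * 4 * 3 * 2 * 1 = 39916800

Answer: 39916800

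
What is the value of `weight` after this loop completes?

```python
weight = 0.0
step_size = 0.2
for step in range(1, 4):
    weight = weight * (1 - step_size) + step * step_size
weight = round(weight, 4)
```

Moving average with lr=0.2
`weight` takes the values: 0.0 → 0.2 → 0.56 → 1.048

Answer: 1.048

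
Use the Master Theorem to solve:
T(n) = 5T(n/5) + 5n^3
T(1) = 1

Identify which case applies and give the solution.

a=5, b=5, f(n)=5n^3. log_5(5) = 1. Since c=3 > 1 and the regularity condition holds (5(n/5)^3 = (5/5^3)n^3 with 5/5^3 < 1), Case 3 applies: T(n) = Θ(f(n)) = O(n^3).

Answer: O(n^3) - Case 3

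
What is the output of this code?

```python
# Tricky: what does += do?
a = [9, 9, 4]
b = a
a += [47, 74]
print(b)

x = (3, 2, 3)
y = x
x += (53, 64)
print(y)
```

Key concept: += behavior differs for mutable vs immutable.
Step by step:
`a = [9, 9, 4]` → a = [9, 9, 4]
`b = a` → b = [9, 9, 4] (same object as a)
`a += [47, 74]` → a = [9, 9, 4, 47, 74] (same object as b); b = [9, 9, 4, 47, 74] (same object as a)
`print(b)` → prints [9, 9, 4, 47, 74]
`x = (3, 2, 3)` → x = (3, 2, 3)
`y = x` → y = (3, 2, 3)
`x += (53, 64)` → x = (3, 2, 3, 53, 64)
`print(y)` → prints (3, 2, 3)

Answer:
[9, 9, 4, 47, 74]
(3, 2, 3)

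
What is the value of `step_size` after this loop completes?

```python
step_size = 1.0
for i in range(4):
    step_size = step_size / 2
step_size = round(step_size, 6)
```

Halving LR 4 times: 1 / 2^4
`step_size` takes the values: 1.0 → 0.5 → 0.25 → 0.125 → 0.0625

Answer: 0.0625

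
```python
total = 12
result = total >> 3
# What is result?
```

Trace:
`total = 12` → total = 12
`result = total >> 3` → result = 1
So result = 1

Answer: 1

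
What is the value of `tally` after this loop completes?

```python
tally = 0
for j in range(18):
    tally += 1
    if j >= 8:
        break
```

Loop breaks when j reaches 8, tally is 9
`tally` takes the values: 0 → 1 → 2 → 3 → 4 → 5 → 6 → 7 → 8 → 9

Answer: 9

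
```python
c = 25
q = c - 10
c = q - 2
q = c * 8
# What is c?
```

Trace:
`c = 25` → c = 25
`q = c - 10` → q = 15
`c = q - 2` → c = 13
`q = c * 8` → q = 104
So c = 13

Answer: 13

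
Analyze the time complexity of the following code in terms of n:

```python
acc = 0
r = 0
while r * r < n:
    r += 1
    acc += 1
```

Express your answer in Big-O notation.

Each loop level contributes: √n. Multiplying the contributions gives O(√n).

Answer: O(√n)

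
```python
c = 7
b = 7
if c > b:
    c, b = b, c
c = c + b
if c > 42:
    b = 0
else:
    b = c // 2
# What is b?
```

Trace:
`c = 7` → c = 7
`b = 7` → b = 7
`if c > b: ...` → c > b is False → no variable changes
`c = c + b` → c = 14
`if c > 42: ...` → c > 42 is False, take else branch → no variable changes
So b = 7

Answer: 7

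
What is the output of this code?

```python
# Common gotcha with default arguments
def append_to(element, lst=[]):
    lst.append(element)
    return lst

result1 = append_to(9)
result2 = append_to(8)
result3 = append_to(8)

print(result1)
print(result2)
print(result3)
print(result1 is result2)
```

Key concept: mutable default argument gotcha.
Step by step:
`result1 = append_to(9)` → result1 = [9]
`result2 = append_to(8)` → result1 = [9, 8] (same object as result2); result2 = [9, 8] (same object as result1)
`result3 = append_to(8)` → result1 = [9, 8, 8] (same object as result2, result3); result2 = [9, 8, 8] (same object as result1, result3); result3 = [9, 8, 8] (same object as result1, result2)
`print(result1)` → prints [9, 8, 8]
`print(result2)` → prints [9, 8, 8]
`print(result3)` → prints [9, 8, 8]
`print(result1 is result2)` → prints True

Answer:
[9, 8, 8]
[9, 8, 8]
[9, 8, 8]
True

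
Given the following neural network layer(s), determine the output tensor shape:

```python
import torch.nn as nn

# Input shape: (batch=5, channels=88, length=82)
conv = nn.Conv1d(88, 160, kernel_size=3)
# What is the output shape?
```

Input: (5, 88, 82) -> Output: (5, 160, 80)

Answer: (5, 160, 80)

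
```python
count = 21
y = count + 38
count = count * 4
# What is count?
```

Trace:
`count = 21` → count = 21
`y = count + 38` → y = 59
`count = count * 4` → count = 84
So count = 84

Answer: 84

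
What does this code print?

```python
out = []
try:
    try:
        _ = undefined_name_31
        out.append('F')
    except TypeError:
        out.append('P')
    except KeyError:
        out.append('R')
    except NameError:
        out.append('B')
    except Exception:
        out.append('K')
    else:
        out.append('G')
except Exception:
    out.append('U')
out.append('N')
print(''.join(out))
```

Execution trace: 'B' (inner except NameError) → 'N' (after the try/except). Output: BN

Answer: BN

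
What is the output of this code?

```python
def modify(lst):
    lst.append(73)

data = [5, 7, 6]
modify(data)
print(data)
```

Key concept: function modifies passed list.
Step by step:
`data = [5, 7, 6]` → data = [5, 7, 6]
`modify(data)` → data = [5, 7, 6, 73]
`print(data)` → prints [5, 7, 6, 73]

Answer: [5, 7, 6, 73]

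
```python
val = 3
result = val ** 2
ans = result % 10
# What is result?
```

Trace:
`val = 3` → val = 3
`result = val ** 2` → result = 9
`ans = result % 10` → ans = 9
So result = 9

Answer: 9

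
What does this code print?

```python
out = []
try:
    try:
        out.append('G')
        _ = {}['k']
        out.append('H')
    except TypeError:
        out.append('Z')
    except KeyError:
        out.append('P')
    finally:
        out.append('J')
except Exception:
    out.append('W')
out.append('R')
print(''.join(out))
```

Execution trace: 'G' (inner try body) → 'P' (inner except KeyError) → 'J' (inner finally) → 'R' (after the try/except). Output: GPJR

Answer: GPJR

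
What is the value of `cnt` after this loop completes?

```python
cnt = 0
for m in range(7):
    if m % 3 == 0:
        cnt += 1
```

Count numbers divisible by 3 in range(7)
`cnt` takes the values: 0 → 1 → 2 → 3

Answer: 3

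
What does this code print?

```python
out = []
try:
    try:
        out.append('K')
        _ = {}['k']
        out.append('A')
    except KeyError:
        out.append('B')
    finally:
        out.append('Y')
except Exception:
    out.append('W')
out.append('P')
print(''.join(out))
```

Execution trace: 'K' (inner try body) → 'B' (inner except KeyError) → 'Y' (inner finally) → 'P' (after the try/except). Output: KBYP

Answer: KBYP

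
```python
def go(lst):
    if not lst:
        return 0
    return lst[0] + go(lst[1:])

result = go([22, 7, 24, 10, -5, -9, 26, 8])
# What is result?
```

22 + 7 + 24 + 10 + (-5) + (-9) + 26 + 8 + 0 = 83

Answer: 83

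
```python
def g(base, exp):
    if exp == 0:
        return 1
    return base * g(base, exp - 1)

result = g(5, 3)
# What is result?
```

g(5, 3) = 5 * 5 * 5 = 125

Answer: 125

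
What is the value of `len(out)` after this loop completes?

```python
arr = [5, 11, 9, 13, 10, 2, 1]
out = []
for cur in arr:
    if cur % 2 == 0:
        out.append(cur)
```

Count even numbers in [5, 11, 9, 13, 10, 2, 1]
`out` takes the values: [] → [10] → [10, 2]
So `len(out)` = 2

Answer: 2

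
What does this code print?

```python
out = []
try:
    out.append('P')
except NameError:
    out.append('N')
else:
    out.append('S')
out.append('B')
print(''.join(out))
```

Execution trace: 'P' (try body, no exception) → 'S' (else) → 'B' (after the try/except). Output: PSB

Answer: PSB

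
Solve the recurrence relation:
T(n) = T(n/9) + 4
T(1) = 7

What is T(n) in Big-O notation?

Each step divides n by 9 and adds 4. After log_9(n) steps we reach T(1)=7. So T(n) = 4·log_9(n) + 7 = O(log n).

Answer: O(log n)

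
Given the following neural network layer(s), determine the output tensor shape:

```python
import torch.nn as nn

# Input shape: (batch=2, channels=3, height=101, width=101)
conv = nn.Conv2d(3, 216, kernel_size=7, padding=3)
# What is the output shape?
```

Input: (2, 3, 101, 101) -> Output: (2, 216, 101, 101)

Answer: (2, 216, 101, 101)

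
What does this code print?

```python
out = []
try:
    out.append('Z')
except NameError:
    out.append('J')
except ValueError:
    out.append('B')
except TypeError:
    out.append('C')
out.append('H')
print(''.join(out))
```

Execution trace: 'Z' (try body, no exception) → 'H' (after the try/except). Output: ZH

Answer: ZH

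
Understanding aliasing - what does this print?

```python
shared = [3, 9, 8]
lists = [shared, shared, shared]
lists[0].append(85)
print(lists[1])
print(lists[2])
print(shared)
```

Key concept: list of same reference.
Step by step:
`shared = [3, 9, 8]` → shared = [3, 9, 8]
`lists = [shared, shared, shared]` → lists = [[3, 9, 8], [3, 9, 8], [3, 9, 8]]
`lists[0].append(85)` → shared = [3, 9, 8, 85]; lists = [[3, 9, 8, 85], [3, 9, 8, 85], [3, 9, 8, 85]]
`print(lists[1])` → prints [3, 9, 8, 85]
`print(lists[2])` → prints [3, 9, 8, 85]
`print(shared)` → prints [3, 9, 8, 85]

Answer:
[3, 9, 8, 85]
[3, 9, 8, 85]
[3, 9, 8, 85]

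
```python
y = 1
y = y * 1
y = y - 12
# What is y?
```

Trace:
`y = 1` → y = 1
`y = y * 1` → y = 1
`y = y - 12` → y = -11
So y = -11

Answer: -11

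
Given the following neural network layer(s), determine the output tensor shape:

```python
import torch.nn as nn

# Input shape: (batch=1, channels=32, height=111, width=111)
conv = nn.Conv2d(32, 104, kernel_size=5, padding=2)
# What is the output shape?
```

Input: (1, 32, 111, 111) -> Output: (1, 104, 111, 111)

Answer: (1, 104, 111, 111)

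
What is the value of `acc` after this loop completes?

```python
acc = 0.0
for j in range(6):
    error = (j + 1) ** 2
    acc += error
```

Sum of squared losses 1² + 2² + ... + 6²
`acc` takes the values: 0.0 → 1.0 → 5.0 → 14.0 → 30.0 → 55.0 → 91.0

Answer: 91.0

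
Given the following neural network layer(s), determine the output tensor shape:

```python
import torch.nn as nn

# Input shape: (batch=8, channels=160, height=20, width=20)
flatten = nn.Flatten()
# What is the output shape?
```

Input: (8, 160, 20, 20) -> Output: (8, 64000)

Answer: (8, 64000)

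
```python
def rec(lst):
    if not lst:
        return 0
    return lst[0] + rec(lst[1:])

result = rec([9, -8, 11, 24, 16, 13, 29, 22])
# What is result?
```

9 + (-8) + 11 + 24 + 16 + 13 + 29 + 22 + 0 = 116

Answer: 116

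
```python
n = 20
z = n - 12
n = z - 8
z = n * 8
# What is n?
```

Trace:
`n = 20` → n = 20
`z = n - 12` → z = 8
`n = z - 8` → n = 0
`z = n * 8` → z = 0
So n = 0

Answer: 0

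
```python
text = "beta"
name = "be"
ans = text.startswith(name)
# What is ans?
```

Trace:
`text = "beta"` → text = 'beta'
`name = "be"` → name = 'be'
`ans = text.startswith(name)` → ans = True
So ans = True

Answer: True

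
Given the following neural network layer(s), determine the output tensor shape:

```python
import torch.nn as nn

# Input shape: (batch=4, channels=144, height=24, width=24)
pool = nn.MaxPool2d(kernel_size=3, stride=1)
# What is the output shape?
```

Input: (4, 144, 24, 24) -> Output: (4, 144, 22, 22)

Answer: (4, 144, 22, 22)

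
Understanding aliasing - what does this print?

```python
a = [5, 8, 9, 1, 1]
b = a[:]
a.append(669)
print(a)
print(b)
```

Key concept: slice [:] creates copy.
Step by step:
`a = [5, 8, 9, 1, 1]` → a = [5, 8, 9, 1, 1]
`b = a[:]` → b = [5, 8, 9, 1, 1]
`a.append(669)` → a = [5, 8, 9, 1, 1, 669]
`print(a)` → prints [5, 8, 9, 1, 1, 669]
`print(b)` → prints [5, 8, 9, 1, 1]

Answer:
[5, 8, 9, 1, 1, 669]
[5, 8, 9, 1, 1]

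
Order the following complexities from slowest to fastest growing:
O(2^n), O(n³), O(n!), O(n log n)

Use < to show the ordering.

Ordered by growth rate: O(n log n) < O(n³) < O(2^n) < O(n!)

Answer: O(n log n) < O(n³) < O(2^n) < O(n!)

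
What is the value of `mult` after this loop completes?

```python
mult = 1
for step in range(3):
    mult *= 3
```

3^3 = 27
`mult` takes the values: 1 → 3 → 9 → 27

Answer: 27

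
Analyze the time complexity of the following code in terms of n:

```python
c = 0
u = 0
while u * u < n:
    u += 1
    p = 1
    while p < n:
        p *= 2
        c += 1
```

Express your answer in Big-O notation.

Each loop level contributes: √n × log n. Multiplying the contributions gives O(√n log n).

Answer: O(√n log n)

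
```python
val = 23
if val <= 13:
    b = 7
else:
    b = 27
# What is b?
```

Trace:
`val = 23` → val = 23
`if val <= 13: ...` → val <= 13 is False, take else branch → b = 27
So b = 27

Answer: 27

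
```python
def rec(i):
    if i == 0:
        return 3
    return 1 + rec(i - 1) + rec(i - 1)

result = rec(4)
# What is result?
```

rec(i) = 1 + 2·rec(i-1), rec(0)=3. Closed form: (3+1)·2^4 - 1 = 63.

Answer: 63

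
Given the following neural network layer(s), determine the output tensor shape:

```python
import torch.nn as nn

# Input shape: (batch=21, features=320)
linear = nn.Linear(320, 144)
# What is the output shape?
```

Input: (21, 320) -> Output: (21, 144)

Answer: (21, 144)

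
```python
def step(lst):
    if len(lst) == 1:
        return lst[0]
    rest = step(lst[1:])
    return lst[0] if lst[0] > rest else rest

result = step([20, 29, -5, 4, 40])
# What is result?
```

Recursive max over [20, 29, -5, 4, 40] = 40

Answer: 40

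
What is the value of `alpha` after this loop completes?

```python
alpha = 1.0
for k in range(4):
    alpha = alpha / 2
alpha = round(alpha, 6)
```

Halving LR 4 times: 1 / 2^4
`alpha` takes the values: 1.0 → 0.5 → 0.25 → 0.125 → 0.0625

Answer: 0.0625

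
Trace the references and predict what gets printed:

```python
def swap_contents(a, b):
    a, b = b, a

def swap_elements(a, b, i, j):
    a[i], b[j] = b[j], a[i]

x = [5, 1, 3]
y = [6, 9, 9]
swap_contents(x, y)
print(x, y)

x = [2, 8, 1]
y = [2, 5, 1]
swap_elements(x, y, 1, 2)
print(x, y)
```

Key concept: parameter rebinding vs mutation.
Step by step:
`x = [5, 1, 3]` → x = [5, 1, 3]
`y = [6, 9, 9]` → y = [6, 9, 9]
`swap_contents(x, y)` → no visible change to tracked variables
`print(x, y)` → prints [5, 1, 3] [6, 9, 9]
`x = [2, 8, 1]` → x = [2, 8, 1]
`y = [2, 5, 1]` → y = [2, 5, 1]
`swap_elements(x, y, 1, 2)` → x = [2, 1, 1]; y = [2, 5, 8]
`print(x, y)` → prints [2, 1, 1] [2, 5, 8]

Answer:
[5, 1, 3] [6, 9, 9]
[2, 1, 1] [2, 5, 8]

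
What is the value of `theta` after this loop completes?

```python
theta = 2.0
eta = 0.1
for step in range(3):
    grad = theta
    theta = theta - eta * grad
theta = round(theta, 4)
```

Gradient descent: w = 2.0 * (1 - 0.1)^3
`theta` takes the values: 2.0 → 1.8 → 1.62 → 1.458

Answer: 1.458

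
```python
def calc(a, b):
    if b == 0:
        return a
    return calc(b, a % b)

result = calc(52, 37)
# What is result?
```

calc(52, 37) -> calc(37, 15) -> calc(15, 7) -> calc(7, 1) -> calc(1, 0) -> 1

Answer: 1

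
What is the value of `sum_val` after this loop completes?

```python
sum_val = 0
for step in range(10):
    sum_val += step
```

Sum of 0 to 9 = 45
`sum_val` takes the values: 0 → 1 → 3 → 6 → 10 → 15 → 21 → 28 → 36 → 45

Answer: 45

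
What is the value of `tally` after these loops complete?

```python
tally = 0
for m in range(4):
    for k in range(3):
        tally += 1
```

4 * 3 = 12
`tally` takes the values: 0 → 1 → 2 → 3 → 4 → 5 → 6 → 7 → 8 → 9 → 10 → 11 → 12

Answer: 12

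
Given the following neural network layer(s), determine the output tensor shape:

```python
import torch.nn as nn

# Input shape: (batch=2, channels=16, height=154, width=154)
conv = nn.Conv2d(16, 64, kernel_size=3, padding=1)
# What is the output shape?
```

Input: (2, 16, 154, 154) -> Output: (2, 64, 154, 154)

Answer: (2, 64, 154, 154)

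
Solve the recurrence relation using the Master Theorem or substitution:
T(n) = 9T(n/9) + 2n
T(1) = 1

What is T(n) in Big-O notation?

By Master Theorem: a=9, b=9, f(n)=2n. Since log_9(9) = 1 and f(n) = Θ(n^1), Case 2 applies. T(n) = O(n log n).

Answer: O(n log n)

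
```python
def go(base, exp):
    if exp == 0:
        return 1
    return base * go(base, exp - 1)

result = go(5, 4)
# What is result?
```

go(5, 4) = 5 * 5 * 5 * 5 = 625

Answer: 625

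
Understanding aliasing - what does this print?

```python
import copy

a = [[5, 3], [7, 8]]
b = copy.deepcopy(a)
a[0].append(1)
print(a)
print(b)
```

Key concept: deep copy is fully independent.
Step by step:
`a = [[5, 3], [7, 8]]` → a = [[5, 3], [7, 8]]
`b = copy.deepcopy(a)` → b = [[5, 3], [7, 8]]
`a[0].append(1)` → a = [[5, 3, 1], [7, 8]]
`print(a)` → prints [[5, 3, 1], [7, 8]]
`print(b)` → prints [[5, 3], [7, 8]]

Answer:
[[5, 3, 1], [7, 8]]
[[5, 3], [7, 8]]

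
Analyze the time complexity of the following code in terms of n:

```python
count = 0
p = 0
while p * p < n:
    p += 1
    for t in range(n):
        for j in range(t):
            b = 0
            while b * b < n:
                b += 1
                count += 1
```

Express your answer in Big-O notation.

Each loop level contributes: √n × n × n × √n. Multiplying the contributions gives O(n^3).

Answer: O(n^3)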